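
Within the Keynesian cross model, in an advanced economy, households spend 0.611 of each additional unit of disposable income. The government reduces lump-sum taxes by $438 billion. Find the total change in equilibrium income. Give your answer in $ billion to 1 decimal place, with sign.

A lump-sum tax change of −$438 billion shifts disposable income by +$438 billion; first-round consumption changes by −c × ΔT = −0.611 × (−$438 billion) = +$267.618 billion.
Expenditure multiplier = 1/(1 − MPC) = 1/(1 − 0.611) = 1/0.389 ≈ 2.571.
The tax multiplier is −c × k ≈ −1.571, so ΔY = k × (−c·ΔT) = (+$267.618 billion) / 0.389 ≈ +$688 billion.

+$688.0 billion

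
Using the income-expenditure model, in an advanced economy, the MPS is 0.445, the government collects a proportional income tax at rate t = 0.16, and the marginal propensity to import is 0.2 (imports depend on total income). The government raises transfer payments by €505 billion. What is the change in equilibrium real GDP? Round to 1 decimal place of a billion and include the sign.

+€382.0 billion

MPC = 1 − MPS = 1 − 0.445 = 0.555.
The transfer change shifts disposable income by +€505 billion, so first-round consumption changes by c·ΔTR = 0.555 × (+€505 billion) = +€280.275 billion.
Expenditure multiplier = 1/(1 − c(1−t) + m) = 1/(1 − 0.555×0.84 + 0.2) = 1/0.7338 ≈ 1.363.
The transfer multiplier is c × k ≈ 0.756, so ΔY = k × (c·ΔTR) = (+€280.275 billion) / 0.7338 ≈ +€382 billion.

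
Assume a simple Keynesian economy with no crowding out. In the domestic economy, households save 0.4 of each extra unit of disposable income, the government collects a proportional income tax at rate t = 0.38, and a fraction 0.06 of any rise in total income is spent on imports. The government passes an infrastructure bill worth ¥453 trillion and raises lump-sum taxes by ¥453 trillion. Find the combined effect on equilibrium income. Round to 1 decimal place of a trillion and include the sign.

+¥263.4 trillion

MPC = 1 − MPS = 1 − 0.4 = 0.6.
Expenditure multiplier = 1/(1 − c(1−t) + m) = 1/(1 − 0.6×0.62 + 0.06) = 1/0.688 ≈ 1.453.
ΔG contributes k·ΔG = (+¥453 trillion) / 0.688 ≈ +¥658.4 trillion.
ΔT of +¥453 trillion changes first-round spending by −c·ΔT = −¥271.8 trillion, contributing k·(−c·ΔT) = (−¥271.8 trillion) / 0.688 ≈ −¥395.1 trillion.
Net ΔY = k(ΔG − c·ΔT) = (+¥181.2 trillion) / 0.688 ≈ +¥263.4 trillion.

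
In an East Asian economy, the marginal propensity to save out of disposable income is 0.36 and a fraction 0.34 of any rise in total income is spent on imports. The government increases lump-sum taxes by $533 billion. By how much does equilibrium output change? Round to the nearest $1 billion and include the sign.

−$487 billion

MPC = 1 − MPS = 1 − 0.36 = 0.64.
A lump-sum tax change of +$533 billion shifts disposable income by −$533 billion; first-round consumption changes by −c × ΔT = −0.64 × (+$533 billion) = −$341.12 billion.
Expenditure multiplier = 1/(1 − c + m) = 1/(1 − 0.64 + 0.34) = 1/0.7 ≈ 1.429.
The tax multiplier is −c × k ≈ −0.914, so ΔY = k × (−c·ΔT) = (−$341.12 billion) / 0.7 ≈ −$487 billion.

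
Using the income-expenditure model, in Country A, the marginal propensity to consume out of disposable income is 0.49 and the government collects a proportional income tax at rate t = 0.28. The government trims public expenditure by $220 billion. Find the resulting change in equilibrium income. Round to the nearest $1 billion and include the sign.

−$340 billion

Spending multiplier = 1/(1 − c(1−t)) = 1/(1 − 0.49×0.72) = 1/0.6472 ≈ 1.545.
ΔY = k × ΔG = (−$220 billion) / 0.6472 ≈ −$340 billion.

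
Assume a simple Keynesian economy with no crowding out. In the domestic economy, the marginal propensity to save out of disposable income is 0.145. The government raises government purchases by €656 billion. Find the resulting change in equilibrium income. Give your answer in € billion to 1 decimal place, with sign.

+€4,524.1 billion

MPC = 1 − MPS = 1 − 0.145 = 0.855.
Expenditure multiplier = 1/(1 − MPC) = 1/(1 − 0.855) = 1/0.145 ≈ 6.897.
ΔY = k × ΔG = (+€656 billion) / 0.145 ≈ +€4,524.1 billion.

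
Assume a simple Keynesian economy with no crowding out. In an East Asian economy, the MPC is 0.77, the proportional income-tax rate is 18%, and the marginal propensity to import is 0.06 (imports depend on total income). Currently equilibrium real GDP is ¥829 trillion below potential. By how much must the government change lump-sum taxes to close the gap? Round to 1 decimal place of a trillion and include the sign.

Spending multiplier = 1/(1 − c(1−t) + m) = 1/(1 − 0.77×0.82 + 0.06) = 1/0.4286 ≈ 2.333.
Tax multiplier = −c·k = −0.77/0.4286 ≈ −1.797. Need ΔY = +¥829 trillion, so ΔT = ΔY/(−c·k) = −(+¥829 trillion) × 0.4286 / 0.77 ≈ −¥461.4 trillion.
The government should cut lump-sum taxes by ¥461.4 trillion.

−¥461.4 trillion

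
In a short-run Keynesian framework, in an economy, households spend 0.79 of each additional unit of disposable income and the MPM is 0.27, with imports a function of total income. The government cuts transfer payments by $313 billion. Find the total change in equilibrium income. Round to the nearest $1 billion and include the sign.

The transfer change shifts disposable income by −$313 billion, so first-round consumption changes by c·ΔTR = 0.79 × (−$313 billion) = −$247.27 billion.
Expenditure multiplier = 1/(1 − c + m) = 1/(1 − 0.79 + 0.27) = 1/0.48 ≈ 2.083.
The transfer multiplier is c × k ≈ 1.646, so ΔY = k × (c·ΔTR) = (−$247.27 billion) / 0.48 ≈ −$515 billion.

−$515 billion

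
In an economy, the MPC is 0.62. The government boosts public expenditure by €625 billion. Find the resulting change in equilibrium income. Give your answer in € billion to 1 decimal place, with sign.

+€1,644.7 billion

Spending multiplier = 1/(1 − MPC) = 1/(1 − 0.62) = 1/0.38 ≈ 2.632.
ΔY = k × ΔG = (+€625 billion) / 0.38 ≈ +€1,644.7 billion.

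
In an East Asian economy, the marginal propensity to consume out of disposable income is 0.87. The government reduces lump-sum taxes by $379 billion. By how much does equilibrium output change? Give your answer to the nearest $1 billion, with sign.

+$2,536 billion

A lump-sum tax change of −$379 billion shifts disposable income by +$379 billion; first-round consumption changes by −c × ΔT = −0.87 × (−$379 billion) = +$329.73 billion.
Expenditure multiplier = 1/(1 − MPC) = 1/(1 − 0.87) = 1/0.13 ≈ 7.692.
The tax multiplier is −c × k ≈ −6.692, so ΔY = k × (−c·ΔT) = (+$329.73 billion) / 0.13 ≈ +$2,536 billion.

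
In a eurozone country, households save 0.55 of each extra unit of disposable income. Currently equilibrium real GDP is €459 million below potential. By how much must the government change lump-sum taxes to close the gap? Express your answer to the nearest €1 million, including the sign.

MPC = 1 − MPS = 1 − 0.55 = 0.45.
Spending multiplier = 1/(1 − MPC) = 1/(1 − 0.45) = 1/0.55 ≈ 1.818.
Tax multiplier = −c·k = −0.45/0.55 ≈ −0.818. Need ΔY = +€459 million, so ΔT = ΔY/(−c·k) = −(+€459 million) × 0.55 / 0.45 = −€561 million.
The government should cut lump-sum taxes by €561 million.

−€561 million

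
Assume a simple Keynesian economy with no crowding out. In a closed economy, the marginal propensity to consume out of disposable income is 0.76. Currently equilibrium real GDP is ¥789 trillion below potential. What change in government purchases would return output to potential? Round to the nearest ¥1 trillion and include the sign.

+¥189 trillion

Spending multiplier = 1/(1 − MPC) = 1/(1 − 0.76) = 1/0.24 ≈ 4.167.
Need ΔY = +¥789 trillion, so ΔG = ΔY/k = (+¥789 trillion) × 0.24 ≈ +¥189 trillion.
The government should increase government purchases by ¥189 trillion.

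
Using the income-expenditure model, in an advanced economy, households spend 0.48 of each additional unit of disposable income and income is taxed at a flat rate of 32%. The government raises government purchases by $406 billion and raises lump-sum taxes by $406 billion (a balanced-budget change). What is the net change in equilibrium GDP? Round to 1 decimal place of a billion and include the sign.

+$313.4 billion

Expenditure multiplier = 1/(1 − c(1−t)) = 1/(1 − 0.48×0.68) = 1/0.6736 ≈ 1.485.
ΔG contributes k·ΔG = (+$406 billion) / 0.6736 ≈ +$602.7 billion.
ΔT of +$406 billion changes first-round spending by −c·ΔT = −$194.88 billion, contributing k·(−c·ΔT) = (−$194.88 billion) / 0.6736 ≈ −$289.3 billion.
Net ΔY = k(ΔG − c·ΔT) = (+$211.12 billion) / 0.6736 ≈ +$313.4 billion.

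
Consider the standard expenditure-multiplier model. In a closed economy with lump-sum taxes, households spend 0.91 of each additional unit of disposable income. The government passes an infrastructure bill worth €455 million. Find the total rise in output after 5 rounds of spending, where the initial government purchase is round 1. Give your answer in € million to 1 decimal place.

Round 1 adds ΔG = €455 million; each later round is MPC = 0.91 times the previous.
After 5 rounds: 455 + 414.05 + 376.7855 + 342.874805 + 312.01607255 = ΔG·(1 − c^5)/(1 − c) = 455 × (1 − 0.6240321451)/0.09 ≈ €1,900.7 million.

€1,900.7 million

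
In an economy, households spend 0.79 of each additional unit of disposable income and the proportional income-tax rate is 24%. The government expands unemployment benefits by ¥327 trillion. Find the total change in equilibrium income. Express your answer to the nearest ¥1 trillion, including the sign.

The transfer change shifts disposable income by +¥327 trillion, so first-round consumption changes by c·ΔTR = 0.79 × (+¥327 trillion) = +¥258.33 trillion.
Expenditure multiplier = 1/(1 − c(1−t)) = 1/(1 − 0.79×0.76) = 1/0.3996 ≈ 2.503.
The transfer multiplier is c × k ≈ 1.977, so ΔY = k × (c·ΔTR) = (+¥258.33 trillion) / 0.3996 ≈ +¥646 trillion.

+¥646 trillion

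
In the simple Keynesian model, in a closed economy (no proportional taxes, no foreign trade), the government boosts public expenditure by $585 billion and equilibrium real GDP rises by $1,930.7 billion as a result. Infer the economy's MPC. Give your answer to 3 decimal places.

0.697

Implied spending multiplier k = ΔY/ΔG = 1,930.7/585 ≈ 3.3003.
Since k = 1/(1 − MPC), MPC = 1 − 1/k = 1 − ΔG/ΔY = 1 − 585/1,930.7 ≈ 0.697.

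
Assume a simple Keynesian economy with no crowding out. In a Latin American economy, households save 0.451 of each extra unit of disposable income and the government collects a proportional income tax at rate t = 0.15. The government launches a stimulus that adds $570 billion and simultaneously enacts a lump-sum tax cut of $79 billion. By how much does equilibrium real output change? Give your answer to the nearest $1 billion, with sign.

MPC = 1 − MPS = 1 − 0.451 = 0.549.
Expenditure multiplier = 1/(1 − c(1−t)) = 1/(1 − 0.549×0.85) = 1/0.53335 ≈ 1.875.
ΔG contributes k·ΔG = (+$570 billion) / 0.53335 ≈ +$1,068.7 billion.
ΔT of −$79 billion changes first-round spending by −c·ΔT = +$43.371 billion, contributing k·(−c·ΔT) = (+$43.371 billion) / 0.53335 ≈ +$81.3 billion.
Net ΔY = k(ΔG − c·ΔT) = (+$613.371 billion) / 0.53335 ≈ +$1,150 billion.

+$1,150 billion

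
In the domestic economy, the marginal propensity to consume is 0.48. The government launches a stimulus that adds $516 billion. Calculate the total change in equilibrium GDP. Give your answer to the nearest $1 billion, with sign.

+$992 billion

Expenditure multiplier = 1/(1 − MPC) = 1/(1 − 0.48) = 1/0.52 ≈ 1.923.
ΔY = k × ΔG = (+$516 billion) / 0.52 ≈ +$992 billion.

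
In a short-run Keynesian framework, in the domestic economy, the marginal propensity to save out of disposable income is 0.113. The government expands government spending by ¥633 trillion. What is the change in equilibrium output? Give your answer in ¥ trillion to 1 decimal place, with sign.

+¥5,601.8 trillion

MPC = 1 − MPS = 1 − 0.113 = 0.887.
Expenditure multiplier = 1/(1 − MPC) = 1/(1 − 0.887) = 1/0.113 ≈ 8.85.
ΔY = k × ΔG = (+¥633 trillion) / 0.113 ≈ +¥5,601.8 trillion.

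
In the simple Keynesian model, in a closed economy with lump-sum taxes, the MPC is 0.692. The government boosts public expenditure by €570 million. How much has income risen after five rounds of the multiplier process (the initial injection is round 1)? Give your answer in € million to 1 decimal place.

€1,557.0 million

Round 1 adds ΔG = €570 million; each later round is MPC = 0.692 times the previous.
After 5 rounds: 570 + 394.44 + 272.95248 + 188.88311616 + 130.70711638272 = ΔG·(1 − c^5)/(1 − c) = 570 × (1 − 0.158683025503232)/0.308 ≈ €1,557 million.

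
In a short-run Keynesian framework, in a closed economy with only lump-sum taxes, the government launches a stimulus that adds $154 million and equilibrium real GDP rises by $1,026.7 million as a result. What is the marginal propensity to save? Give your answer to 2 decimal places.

Implied spending multiplier k = ΔY/ΔG = 1,026.7/154 ≈ 6.6669.
Since k = 1/(1 − MPC), MPC = 1 − 1/k = 1 − ΔG/ΔY = 1 − 154/1,026.7 ≈ 0.85.
MPS = 1 − MPC = 0.15.

0.15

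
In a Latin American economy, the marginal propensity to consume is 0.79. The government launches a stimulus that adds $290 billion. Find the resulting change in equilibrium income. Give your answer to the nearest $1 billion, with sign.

Government-spending multiplier = 1/(1 − MPC) = 1/(1 − 0.79) = 1/0.21 ≈ 4.762.
ΔY = k × ΔG = (+$290 billion) / 0.21 ≈ +$1,381 billion.

+$1,381 billion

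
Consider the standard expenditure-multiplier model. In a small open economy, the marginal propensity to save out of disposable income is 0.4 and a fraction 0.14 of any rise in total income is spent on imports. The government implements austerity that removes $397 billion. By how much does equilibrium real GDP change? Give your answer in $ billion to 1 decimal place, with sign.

MPC = 1 − MPS = 1 − 0.4 = 0.6.
Expenditure multiplier = 1/(1 − c + m) = 1/(1 − 0.6 + 0.14) = 1/0.54 ≈ 1.852.
ΔY = k × ΔG = (−$397 billion) / 0.54 ≈ −$735.2 billion.

−$735.2 billion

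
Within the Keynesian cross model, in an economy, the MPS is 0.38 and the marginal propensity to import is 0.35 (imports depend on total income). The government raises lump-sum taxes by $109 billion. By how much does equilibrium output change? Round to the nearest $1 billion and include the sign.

MPC = 1 − MPS = 1 − 0.38 = 0.62.
A lump-sum tax change of +$109 billion shifts disposable income by −$109 billion; first-round consumption changes by −c × ΔT = −0.62 × (+$109 billion) = −$67.58 billion.
Expenditure multiplier = 1/(1 − c + m) = 1/(1 − 0.62 + 0.35) = 1/0.73 ≈ 1.37.
The tax multiplier is −c × k ≈ −0.849, so ΔY = k × (−c·ΔT) = (−$67.58 billion) / 0.73 ≈ −$93 billion.

−$93 billion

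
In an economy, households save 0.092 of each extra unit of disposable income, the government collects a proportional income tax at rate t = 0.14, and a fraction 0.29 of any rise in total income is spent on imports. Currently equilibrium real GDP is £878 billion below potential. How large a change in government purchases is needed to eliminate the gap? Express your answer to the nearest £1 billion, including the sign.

+£447 billion

MPC = 1 − MPS = 1 − 0.092 = 0.908.
Spending multiplier = 1/(1 − c(1−t) + m) = 1/(1 − 0.908×0.86 + 0.29) = 1/0.50912 ≈ 1.964.
Need ΔY = +£878 billion, so ΔG = ΔY/k = (+£878 billion) × 0.50912 ≈ +£447 billion.
The government should increase government purchases by £447 billion.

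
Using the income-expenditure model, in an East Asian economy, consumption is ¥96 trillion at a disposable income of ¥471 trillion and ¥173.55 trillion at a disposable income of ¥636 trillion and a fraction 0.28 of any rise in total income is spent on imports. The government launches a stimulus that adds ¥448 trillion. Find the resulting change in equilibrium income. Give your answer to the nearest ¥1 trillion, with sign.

+¥553 trillion

MPC = ΔC/ΔYd = (173.55 − 96)/(636 − 471) = 77.55/165 = 0.47.
Expenditure multiplier = 1/(1 − c + m) = 1/(1 − 0.47 + 0.28) = 1/0.81 ≈ 1.235.
ΔY = k × ΔG = (+¥448 trillion) / 0.81 ≈ +¥553 trillion.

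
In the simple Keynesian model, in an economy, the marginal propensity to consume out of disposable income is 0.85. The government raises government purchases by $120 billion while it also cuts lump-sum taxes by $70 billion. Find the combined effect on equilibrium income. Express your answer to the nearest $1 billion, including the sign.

+$1,197 billion

Expenditure multiplier = 1/(1 − MPC) = 1/(1 − 0.85) = 1/0.15 ≈ 6.667.
ΔG contributes k·ΔG = (+$120 billion) / 0.15 = +$800 billion.
ΔT of −$70 billion changes first-round spending by −c·ΔT = +$59.5 billion, contributing k·(−c·ΔT) = (+$59.5 billion) / 0.15 ≈ +$396.7 billion.
Net ΔY = k(ΔG − c·ΔT) = (+$179.5 billion) / 0.15 ≈ +$1,197 billion.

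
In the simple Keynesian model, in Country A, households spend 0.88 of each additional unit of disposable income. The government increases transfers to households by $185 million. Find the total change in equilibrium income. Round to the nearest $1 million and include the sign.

The transfer change shifts disposable income by +$185 million, so first-round consumption changes by c·ΔTR = 0.88 × (+$185 million) = +$162.8 million.
Expenditure multiplier = 1/(1 − MPC) = 1/(1 − 0.88) = 1/0.12 ≈ 8.333.
The transfer multiplier is c × k ≈ 7.333, so ΔY = k × (c·ΔTR) = (+$162.8 million) / 0.12 ≈ +$1,357 million.

+$1,357 million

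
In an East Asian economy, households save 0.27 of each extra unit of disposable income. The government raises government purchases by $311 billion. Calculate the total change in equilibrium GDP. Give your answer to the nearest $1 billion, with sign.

+$1,152 billion

MPC = 1 − MPS = 1 − 0.27 = 0.73.
Spending multiplier = 1/(1 − MPC) = 1/(1 − 0.73) = 1/0.27 ≈ 3.704.
ΔY = k × ΔG = (+$311 billion) / 0.27 ≈ +$1,152 billion.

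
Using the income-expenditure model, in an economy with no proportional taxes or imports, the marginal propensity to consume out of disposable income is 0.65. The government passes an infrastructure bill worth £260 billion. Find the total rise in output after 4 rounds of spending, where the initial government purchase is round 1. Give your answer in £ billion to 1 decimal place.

Round 1 adds ΔG = £260 billion; each later round is MPC = 0.65 times the previous.
After 4 rounds: 260 + 169 + 109.85 + 71.4025 = ΔG·(1 − c^4)/(1 − c) = 260 × (1 − 0.17850625)/0.35 ≈ £610.3 billion.

£610.3 billion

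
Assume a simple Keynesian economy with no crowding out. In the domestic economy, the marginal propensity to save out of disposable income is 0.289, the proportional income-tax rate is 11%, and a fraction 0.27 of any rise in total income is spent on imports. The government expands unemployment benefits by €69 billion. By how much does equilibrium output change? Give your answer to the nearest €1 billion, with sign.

+€77 billion

MPC = 1 − MPS = 1 − 0.289 = 0.711.
The transfer change shifts disposable income by +€69 billion, so first-round consumption changes by c·ΔTR = 0.711 × (+€69 billion) = +€49.059 billion.
Expenditure multiplier = 1/(1 − c(1−t) + m) = 1/(1 − 0.711×0.89 + 0.27) = 1/0.63721 ≈ 1.569.
The transfer multiplier is c × k ≈ 1.116, so ΔY = k × (c·ΔTR) = (+€49.059 billion) / 0.63721 ≈ +€77 billion.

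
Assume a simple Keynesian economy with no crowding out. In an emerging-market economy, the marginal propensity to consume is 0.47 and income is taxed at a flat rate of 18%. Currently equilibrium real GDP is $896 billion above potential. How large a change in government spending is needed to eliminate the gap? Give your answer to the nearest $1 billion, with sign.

−$551 billion

Spending multiplier = 1/(1 − c(1−t)) = 1/(1 − 0.47×0.82) = 1/0.6146 ≈ 1.627.
Need ΔY = −$896 billion, so ΔG = ΔY/k = (−$896 billion) × 0.6146 ≈ −$551 billion.
The government should cut government spending by $551 billion.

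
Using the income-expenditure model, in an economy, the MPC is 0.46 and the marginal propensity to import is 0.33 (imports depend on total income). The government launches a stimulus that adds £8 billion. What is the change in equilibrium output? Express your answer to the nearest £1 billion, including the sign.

Government-spending multiplier = 1/(1 − c + m) = 1/(1 − 0.46 + 0.33) = 1/0.87 ≈ 1.149.
ΔY = k × ΔG = (+£8 billion) / 0.87 ≈ +£9 billion.

+£9 billion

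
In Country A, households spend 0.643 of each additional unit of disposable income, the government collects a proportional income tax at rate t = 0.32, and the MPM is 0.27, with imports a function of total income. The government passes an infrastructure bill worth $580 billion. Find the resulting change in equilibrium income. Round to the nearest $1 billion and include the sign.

+$696 billion

Spending multiplier = 1/(1 − c(1−t) + m) = 1/(1 − 0.643×0.68 + 0.27) = 1/0.83276 ≈ 1.201.
ΔY = k × ΔG = (+$580 billion) / 0.83276 ≈ +$696 billion.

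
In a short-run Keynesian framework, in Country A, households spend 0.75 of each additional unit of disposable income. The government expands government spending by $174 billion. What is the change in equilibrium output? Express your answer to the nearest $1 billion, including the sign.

Expenditure multiplier = 1/(1 − MPC) = 1/(1 − 0.75) = 1/0.25 = 4.
ΔY = k × ΔG = (+$174 billion) / 0.25 = +$696 billion.

+$696 billion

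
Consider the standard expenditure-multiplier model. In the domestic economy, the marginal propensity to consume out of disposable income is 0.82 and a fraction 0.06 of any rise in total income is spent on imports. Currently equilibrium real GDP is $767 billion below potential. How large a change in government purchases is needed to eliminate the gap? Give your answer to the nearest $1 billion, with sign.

Spending multiplier = 1/(1 − c + m) = 1/(1 − 0.82 + 0.06) = 1/0.24 ≈ 4.167.
Need ΔY = +$767 billion, so ΔG = ΔY/k = (+$767 billion) × 0.24 ≈ +$184 billion.
The government should increase government purchases by $184 billion.

+$184 billion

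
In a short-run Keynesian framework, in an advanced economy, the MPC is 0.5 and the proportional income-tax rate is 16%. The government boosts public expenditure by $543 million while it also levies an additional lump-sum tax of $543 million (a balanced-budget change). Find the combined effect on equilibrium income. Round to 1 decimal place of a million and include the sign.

+$468.1 million

Expenditure multiplier = 1/(1 − c(1−t)) = 1/(1 − 0.5×0.84) = 1/0.58 ≈ 1.724.
ΔG contributes k·ΔG = (+$543 million) / 0.58 ≈ +$936.2 million.
ΔT of +$543 million changes first-round spending by −c·ΔT = −$271.5 million, contributing k·(−c·ΔT) = (−$271.5 million) / 0.58 ≈ −$468.1 million.
Net ΔY = k(ΔG − c·ΔT) = (+$271.5 million) / 0.58 ≈ +$468.1 million.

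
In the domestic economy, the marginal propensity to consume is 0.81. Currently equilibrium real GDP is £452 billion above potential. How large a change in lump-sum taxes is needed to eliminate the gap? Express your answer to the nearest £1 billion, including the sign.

+£106 billion

Spending multiplier = 1/(1 − MPC) = 1/(1 − 0.81) = 1/0.19 ≈ 5.263.
Tax multiplier = −c·k = −0.81/0.19 ≈ −4.263. Need ΔY = −£452 billion, so ΔT = ΔY/(−c·k) = −(−£452 billion) × 0.19 / 0.81 ≈ +£106 billion.
The government should raise lump-sum taxes by £106 billion.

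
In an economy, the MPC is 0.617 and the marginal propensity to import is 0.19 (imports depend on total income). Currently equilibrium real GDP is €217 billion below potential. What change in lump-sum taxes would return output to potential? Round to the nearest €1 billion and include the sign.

Spending multiplier = 1/(1 − c + m) = 1/(1 − 0.617 + 0.19) = 1/0.573 ≈ 1.745.
Tax multiplier = −c·k = −0.617/0.573 ≈ −1.077. Need ΔY = +€217 billion, so ΔT = ΔY/(−c·k) = −(+€217 billion) × 0.573 / 0.617 ≈ −€202 billion.
The government should cut lump-sum taxes by €202 billion.

−€202 billion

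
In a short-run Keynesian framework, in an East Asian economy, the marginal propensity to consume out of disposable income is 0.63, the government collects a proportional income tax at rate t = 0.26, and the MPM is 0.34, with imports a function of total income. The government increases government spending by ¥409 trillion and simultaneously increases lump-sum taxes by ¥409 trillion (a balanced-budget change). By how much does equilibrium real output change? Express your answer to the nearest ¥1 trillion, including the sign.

Expenditure multiplier = 1/(1 − c(1−t) + m) = 1/(1 − 0.63×0.74 + 0.34) = 1/0.8738 ≈ 1.144.
ΔG contributes k·ΔG = (+¥409 trillion) / 0.8738 ≈ +¥468.1 trillion.
ΔT of +¥409 trillion changes first-round spending by −c·ΔT = −¥257.67 trillion, contributing k·(−c·ΔT) = (−¥257.67 trillion) / 0.8738 ≈ −¥294.9 trillion.
Net ΔY = k(ΔG − c·ΔT) = (+¥151.33 trillion) / 0.8738 ≈ +¥173 trillion.

+¥173 trillion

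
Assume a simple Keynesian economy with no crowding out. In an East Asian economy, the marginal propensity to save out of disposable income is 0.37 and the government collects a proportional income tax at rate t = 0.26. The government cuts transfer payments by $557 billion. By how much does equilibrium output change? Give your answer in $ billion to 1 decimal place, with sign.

MPC = 1 − MPS = 1 − 0.37 = 0.63.
The transfer change shifts disposable income by −$557 billion, so first-round consumption changes by c·ΔTR = 0.63 × (−$557 billion) = −$350.91 billion.
Expenditure multiplier = 1/(1 − c(1−t)) = 1/(1 − 0.63×0.74) = 1/0.5338 ≈ 1.873.
The transfer multiplier is c × k ≈ 1.18, so ΔY = k × (c·ΔTR) = (−$350.91 billion) / 0.5338 ≈ −$657.4 billion.

−$657.4 billion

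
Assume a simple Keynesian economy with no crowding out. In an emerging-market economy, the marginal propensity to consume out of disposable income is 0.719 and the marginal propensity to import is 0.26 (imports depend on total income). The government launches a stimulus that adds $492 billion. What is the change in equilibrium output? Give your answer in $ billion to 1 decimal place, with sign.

+$909.4 billion

Government-spending multiplier = 1/(1 − c + m) = 1/(1 − 0.719 + 0.26) = 1/0.541 ≈ 1.848.
ΔY = k × ΔG = (+$492 billion) / 0.541 ≈ +$909.4 billion.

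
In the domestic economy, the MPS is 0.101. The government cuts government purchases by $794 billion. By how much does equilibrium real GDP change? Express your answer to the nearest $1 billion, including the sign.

MPC = 1 − MPS = 1 − 0.101 = 0.899.
Government-spending multiplier = 1/(1 − MPC) = 1/(1 − 0.899) = 1/0.101 ≈ 9.901.
ΔY = k × ΔG = (−$794 billion) / 0.101 ≈ −$7,861 billion.

−$7,861 billion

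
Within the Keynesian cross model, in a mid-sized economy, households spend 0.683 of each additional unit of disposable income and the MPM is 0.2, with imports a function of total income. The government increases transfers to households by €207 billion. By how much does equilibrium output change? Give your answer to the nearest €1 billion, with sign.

The transfer change shifts disposable income by +€207 billion, so first-round consumption changes by c·ΔTR = 0.683 × (+€207 billion) = +€141.381 billion.
Expenditure multiplier = 1/(1 − c + m) = 1/(1 − 0.683 + 0.2) = 1/0.517 ≈ 1.934.
The transfer multiplier is c × k ≈ 1.321, so ΔY = k × (c·ΔTR) = (+€141.381 billion) / 0.517 ≈ +€273 billion.

+€273 billion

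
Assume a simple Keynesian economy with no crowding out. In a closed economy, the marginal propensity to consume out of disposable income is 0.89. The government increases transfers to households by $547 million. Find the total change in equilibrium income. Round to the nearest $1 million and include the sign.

The transfer change shifts disposable income by +$547 million, so first-round consumption changes by c·ΔTR = 0.89 × (+$547 million) = +$486.83 million.
Expenditure multiplier = 1/(1 − MPC) = 1/(1 − 0.89) = 1/0.11 ≈ 9.091.
The transfer multiplier is c × k ≈ 8.091, so ΔY = k × (c·ΔTR) = (+$486.83 million) / 0.11 ≈ +$4,426 million.

+$4,426 million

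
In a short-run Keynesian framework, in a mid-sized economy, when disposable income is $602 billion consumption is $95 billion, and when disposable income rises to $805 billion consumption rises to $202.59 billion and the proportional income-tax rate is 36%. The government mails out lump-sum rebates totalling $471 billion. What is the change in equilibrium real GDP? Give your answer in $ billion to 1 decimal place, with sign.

+$377.8 billion

MPC = ΔC/ΔYd = (202.59 − 95)/(805 − 602) = 107.59/203 = 0.53.
A lump-sum tax change of −$471 billion shifts disposable income by +$471 billion; first-round consumption changes by −c × ΔT = −0.53 × (−$471 billion) = +$249.63 billion.
Expenditure multiplier = 1/(1 − c(1−t)) = 1/(1 − 0.53×0.64) = 1/0.6608 ≈ 1.513.
The tax multiplier is −c × k ≈ −0.802, so ΔY = k × (−c·ΔT) = (+$249.63 billion) / 0.6608 ≈ +$377.8 billion.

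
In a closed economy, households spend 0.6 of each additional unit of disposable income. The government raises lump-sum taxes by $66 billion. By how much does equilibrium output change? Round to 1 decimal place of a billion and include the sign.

A lump-sum tax change of +$66 billion shifts disposable income by −$66 billion; first-round consumption changes by −c × ΔT = −0.6 × (+$66 billion) = −$39.6 billion.
Expenditure multiplier = 1/(1 − MPC) = 1/(1 − 0.6) = 1/0.4 = 2.5.
The tax multiplier is −c × k = −1.5, so ΔY = k × (−c·ΔT) = (−$39.6 billion) / 0.4 = −$99 billion.

−$99.0 billion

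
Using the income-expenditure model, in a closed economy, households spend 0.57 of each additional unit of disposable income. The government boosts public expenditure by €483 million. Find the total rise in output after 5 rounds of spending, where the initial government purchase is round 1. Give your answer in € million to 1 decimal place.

€1,055.7 million

Round 1 adds ΔG = €483 million; each later round is MPC = 0.57 times the previous.
After 5 rounds: 483 + 275.31 + 156.9267 + 89.448219 + 50.98548483 = ΔG·(1 − c^5)/(1 − c) = 483 × (1 − 0.0601692057)/0.43 ≈ €1,055.7 million.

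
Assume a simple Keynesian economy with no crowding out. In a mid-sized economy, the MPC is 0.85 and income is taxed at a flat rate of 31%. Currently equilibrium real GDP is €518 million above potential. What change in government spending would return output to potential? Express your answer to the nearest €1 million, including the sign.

−€214 million

Spending multiplier = 1/(1 − c(1−t)) = 1/(1 − 0.85×0.69) = 1/0.4135 ≈ 2.418.
Need ΔY = −€518 million, so ΔG = ΔY/k = (−€518 million) × 0.4135 ≈ −€214 million.
The government should cut government spending by €214 million.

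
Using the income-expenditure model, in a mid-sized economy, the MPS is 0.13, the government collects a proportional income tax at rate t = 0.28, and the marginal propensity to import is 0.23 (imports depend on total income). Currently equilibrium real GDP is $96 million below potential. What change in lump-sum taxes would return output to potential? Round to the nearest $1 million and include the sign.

−$67 million

MPC = 1 − MPS = 1 − 0.13 = 0.87.
Spending multiplier = 1/(1 − c(1−t) + m) = 1/(1 − 0.87×0.72 + 0.23) = 1/0.6036 ≈ 1.657.
Tax multiplier = −c·k = −0.87/0.6036 ≈ −1.441. Need ΔY = +$96 million, so ΔT = ΔY/(−c·k) = −(+$96 million) × 0.6036 / 0.87 ≈ −$67 million.
The government should cut lump-sum taxes by $67 million.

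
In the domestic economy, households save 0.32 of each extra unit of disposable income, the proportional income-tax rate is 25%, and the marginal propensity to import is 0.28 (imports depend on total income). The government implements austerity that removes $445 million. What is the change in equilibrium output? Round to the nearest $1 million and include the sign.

MPC = 1 − MPS = 1 − 0.32 = 0.68.
Spending multiplier = 1/(1 − c(1−t) + m) = 1/(1 − 0.68×0.75 + 0.28) = 1/0.77 ≈ 1.299.
ΔY = k × ΔG = (−$445 million) / 0.77 ≈ −$578 million.

−$578 million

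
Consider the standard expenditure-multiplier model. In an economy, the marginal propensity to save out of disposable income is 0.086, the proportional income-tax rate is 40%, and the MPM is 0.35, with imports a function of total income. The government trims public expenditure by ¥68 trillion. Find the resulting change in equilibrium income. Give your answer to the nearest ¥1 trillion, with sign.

MPC = 1 − MPS = 1 − 0.086 = 0.914.
Government-spending multiplier = 1/(1 − c(1−t) + m) = 1/(1 − 0.914×0.6 + 0.35) = 1/0.8016 ≈ 1.248.
ΔY = k × ΔG = (−¥68 trillion) / 0.8016 ≈ −¥85 trillion.

−¥85 trillion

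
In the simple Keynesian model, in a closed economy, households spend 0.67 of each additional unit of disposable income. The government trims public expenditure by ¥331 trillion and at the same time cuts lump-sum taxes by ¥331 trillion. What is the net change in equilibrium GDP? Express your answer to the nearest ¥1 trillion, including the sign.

−¥331 trillion

Expenditure multiplier = 1/(1 − MPC) = 1/(1 − 0.67) = 1/0.33 ≈ 3.03.
ΔG contributes k·ΔG = (−¥331 trillion) / 0.33 ≈ −¥1,003 trillion.
ΔT of −¥331 trillion changes first-round spending by −c·ΔT = +¥221.77 trillion, contributing k·(−c·ΔT) = (+¥221.77 trillion) / 0.33 ≈ +¥672 trillion.
With ΔG = ΔT and no other leakages, the balanced-budget multiplier is 1, so ΔY = ΔG = −¥331 trillion.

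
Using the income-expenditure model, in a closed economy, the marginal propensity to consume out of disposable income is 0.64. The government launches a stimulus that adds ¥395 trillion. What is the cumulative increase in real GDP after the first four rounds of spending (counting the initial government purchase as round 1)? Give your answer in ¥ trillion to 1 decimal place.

Round 1 adds ΔG = ¥395 trillion; each later round is MPC = 0.64 times the previous.
After 4 rounds: 395 + 252.8 + 161.792 + 103.54688 = ΔG·(1 − c^4)/(1 − c) = 395 × (1 − 0.16777216)/0.36 ≈ ¥913.1 trillion.

¥913.1 trillion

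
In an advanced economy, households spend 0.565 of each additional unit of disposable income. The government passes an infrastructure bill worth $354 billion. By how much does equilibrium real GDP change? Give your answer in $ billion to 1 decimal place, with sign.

+$813.8 billion

Spending multiplier = 1/(1 − MPC) = 1/(1 − 0.565) = 1/0.435 ≈ 2.299.
ΔY = k × ΔG = (+$354 billion) / 0.435 ≈ +$813.8 billion.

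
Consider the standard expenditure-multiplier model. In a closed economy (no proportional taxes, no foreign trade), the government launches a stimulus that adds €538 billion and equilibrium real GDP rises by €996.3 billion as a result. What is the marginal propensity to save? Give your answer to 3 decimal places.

0.540

Implied spending multiplier k = ΔY/ΔG = 996.3/538 ≈ 1.8519.
Since k = 1/(1 − MPC), MPC = 1 − 1/k = 1 − ΔG/ΔY = 1 − 538/996.3 ≈ 0.460.
MPS = 1 − MPC = 0.540.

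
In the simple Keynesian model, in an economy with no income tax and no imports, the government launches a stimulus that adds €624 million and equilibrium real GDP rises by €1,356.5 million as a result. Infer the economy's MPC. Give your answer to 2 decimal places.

0.54

Implied spending multiplier k = ΔY/ΔG = 1,356.5/624 ≈ 2.1739.
Since k = 1/(1 − MPC), MPC = 1 − 1/k = 1 − ΔG/ΔY = 1 − 624/1,356.5 ≈ 0.54.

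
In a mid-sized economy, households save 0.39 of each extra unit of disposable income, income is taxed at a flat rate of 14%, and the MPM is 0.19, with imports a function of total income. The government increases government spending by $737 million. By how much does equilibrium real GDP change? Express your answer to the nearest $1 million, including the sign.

+$1,108 million

MPC = 1 − MPS = 1 − 0.39 = 0.61.
Expenditure multiplier = 1/(1 − c(1−t) + m) = 1/(1 − 0.61×0.86 + 0.19) = 1/0.6654 ≈ 1.503.
ΔY = k × ΔG = (+$737 million) / 0.6654 ≈ +$1,108 million.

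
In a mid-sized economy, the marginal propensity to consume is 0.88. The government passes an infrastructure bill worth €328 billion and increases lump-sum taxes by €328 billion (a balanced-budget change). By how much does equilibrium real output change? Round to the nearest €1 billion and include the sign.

+€328 billion

Expenditure multiplier = 1/(1 − MPC) = 1/(1 − 0.88) = 1/0.12 ≈ 8.333.
ΔG contributes k·ΔG = (+€328 billion) / 0.12 ≈ +€2,733.3 billion.
ΔT of +€328 billion changes first-round spending by −c·ΔT = −€288.64 billion, contributing k·(−c·ΔT) = (−€288.64 billion) / 0.12 ≈ −€2,405.3 billion.
With ΔG = ΔT and no other leakages, the balanced-budget multiplier is 1, so ΔY = ΔG = +€328 billion.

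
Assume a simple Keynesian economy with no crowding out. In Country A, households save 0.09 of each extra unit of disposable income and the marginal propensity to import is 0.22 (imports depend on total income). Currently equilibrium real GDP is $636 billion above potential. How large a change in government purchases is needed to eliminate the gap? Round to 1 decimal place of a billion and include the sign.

MPC = 1 − MPS = 1 − 0.09 = 0.91.
Spending multiplier = 1/(1 − c + m) = 1/(1 − 0.91 + 0.22) = 1/0.31 ≈ 3.226.
Need ΔY = −$636 billion, so ΔG = ΔY/k = (−$636 billion) × 0.31 ≈ −$197.2 billion.
The government should cut government purchases by $197.2 billion.

−$197.2 billion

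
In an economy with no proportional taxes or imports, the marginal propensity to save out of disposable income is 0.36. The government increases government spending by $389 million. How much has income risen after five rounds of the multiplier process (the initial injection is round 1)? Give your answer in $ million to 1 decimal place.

MPC = 1 − MPS = 1 − 0.36 = 0.64.
Round 1 adds ΔG = $389 million; each later round is MPC = 0.64 times the previous.
After 5 rounds: 389 + 248.96 + 159.3344 + 101.974016 + 65.26337024 = ΔG·(1 − c^5)/(1 − c) = 389 × (1 − 0.1073741824)/0.36 ≈ $964.5 million.

$964.5 million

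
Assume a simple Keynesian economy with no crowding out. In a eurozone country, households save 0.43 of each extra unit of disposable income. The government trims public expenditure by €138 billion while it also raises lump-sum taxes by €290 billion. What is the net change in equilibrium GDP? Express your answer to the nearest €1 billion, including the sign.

MPC = 1 − MPS = 1 − 0.43 = 0.57.
Expenditure multiplier = 1/(1 − MPC) = 1/(1 − 0.57) = 1/0.43 ≈ 2.326.
ΔG contributes k·ΔG = (−€138 billion) / 0.43 ≈ −€320.9 billion.
ΔT of +€290 billion changes first-round spending by −c·ΔT = −€165.3 billion, contributing k·(−c·ΔT) = (−€165.3 billion) / 0.43 ≈ −€384.4 billion.
Net ΔY = k(ΔG − c·ΔT) = (−€303.3 billion) / 0.43 ≈ −€705 billion.

−€705 billion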